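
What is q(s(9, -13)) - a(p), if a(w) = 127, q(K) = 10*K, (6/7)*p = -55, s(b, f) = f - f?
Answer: -127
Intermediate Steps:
s(b, f) = 0
p = -385/6 (p = (7/6)*(-55) = -385/6 ≈ -64.167)
q(s(9, -13)) - a(p) = 10*0 - 1*127 = 0 - 127 = -127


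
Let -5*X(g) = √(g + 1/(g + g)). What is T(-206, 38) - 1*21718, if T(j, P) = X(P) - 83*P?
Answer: -24872 - 3*√6099/190 ≈ -24873.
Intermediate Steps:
X(g) = -√(g + 1/(2*g))/5 (X(g) = -√(g + 1/(g + g))/5 = -√(g + 1/(2*g))/5)
T(j, P) = -83*P - √(2/P + 4*P)/10 (T(j, P) = -√(2/P + 4*P)/10 - 83*P = -83*P - √(2/P + 4*P)/10)
T(-206, 38) - 1*21718 = (-83*38 - √(2/38 + 4*38)/10) - 1*21718 = (-3154 - √(2*(1/38) + 152)/10) - 21718 = (-3154 - √(1/19 + 152)/10) - 21718 = (-3154 - 3*√6099/190) - 21718 = -24872 - 3*√6099/190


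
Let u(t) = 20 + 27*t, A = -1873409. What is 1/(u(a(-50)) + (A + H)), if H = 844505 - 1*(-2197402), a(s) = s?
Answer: 1/1167168 ≈ 8.5677e-7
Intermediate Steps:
H = 3041907 (H = 844505 + 2197402 = 3041907)
1/(u(a(-50)) + (A + H)) = 1/((20 + 27*(-50)) + (-1873409 + 3041907)) = 1/((20 - 1350) + 1168498) = 1/(-1330 + 1168498) = 1/1167168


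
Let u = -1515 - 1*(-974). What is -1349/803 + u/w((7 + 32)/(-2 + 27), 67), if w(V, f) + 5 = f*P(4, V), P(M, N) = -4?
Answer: 66146/219219 ≈ 0.30173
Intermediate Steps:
u = -541 (u = -1515 + 974 = -541)
w(V, f) = -5 - 4*f (w(V, f) = -5 + f*(-4) = -5 - 4*f)
-1349/803 + u/w((7 + 32)/(-2 + 27), 67) = -1349/803 - 541/(-5 - 4*67) = -1349*1/803 - 541/(-5 - 268) = -1349/803 - 541/(-273) = -1349/803 - 541*(-1/273) = -1349/803 + 541/273 = 66146/219219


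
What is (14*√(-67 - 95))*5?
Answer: 630*I*√2 ≈ 890.95*I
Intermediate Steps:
(14*√(-67 - 95))*5 = (14*√(-162))*5 = (14*(9*I*√2))*5 = (126*I*√2)*5 = 630*I*√2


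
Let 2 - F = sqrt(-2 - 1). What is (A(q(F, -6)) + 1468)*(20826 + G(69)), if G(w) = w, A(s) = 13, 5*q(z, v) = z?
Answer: 30945495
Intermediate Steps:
F = 2 - I*sqrt(3) (F = 2 - sqrt(-2 - 1) = 2 - sqrt(-3) = 2 - I*sqrt(3) ≈ 2.0 - 1.732*I)
q(z, v) = z/5
(A(q(F, -6)) + 1468)*(20826 + G(69)) = (13 + 1468)*(20826 + 69) = 1481*20895 = 30945495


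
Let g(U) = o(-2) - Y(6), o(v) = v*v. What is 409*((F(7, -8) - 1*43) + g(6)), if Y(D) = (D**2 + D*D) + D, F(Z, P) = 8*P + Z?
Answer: -71166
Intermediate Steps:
F(Z, P) = Z + 8*P
Y(D) = D + 2*D**2 (Y(D) = (D**2 + D**2) + D = 2*D**2 + D = D + 2*D**2)
o(v) = v**2
g(U) = -74 (g(U) = (-2)**2 - 6*(1 + 2*6) = 4 - 6*(1 + 12) = 4 - 6*13 = 4 - 1*78 = 4 - 78 = -74)
409*((F(7, -8) - 1*43) + g(6)) = 409*(((7 + 8*(-8)) - 1*43) - 74) = 409*(((7 - 64) - 43) - 74) = 409*((-57 - 43) - 74) = 409*(-100 - 74) = 409*(-174) = -71166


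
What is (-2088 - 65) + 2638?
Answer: 485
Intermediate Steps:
(-2088 - 65) + 2638 = -2153 + 2638 = 485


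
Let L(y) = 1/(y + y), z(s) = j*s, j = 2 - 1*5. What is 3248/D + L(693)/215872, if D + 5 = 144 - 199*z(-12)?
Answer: -971797019791/2101870108800 ≈ -0.46235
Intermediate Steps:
j = -3 (j = 2 - 5 = -3)
z(s) = -3*s
L(y) = 1/(2*y)
D = -7025 (D = -5 + (144 - (-597)*(-12)) = -5 + (144 - 199*36) = -5 + (144 - 7164) = -5 - 7020 = -7025)
3248/D + L(693)/215872 = 3248/(-7025) + ((1/2)/693)/215872 = 3248*(-1/7025) + ((1/2)*(1/693))*(1/215872) = -3248/7025 + (1/1386)*(1/215872) = -3248/7025 + 1/299198592 = -971797019791/2101870108800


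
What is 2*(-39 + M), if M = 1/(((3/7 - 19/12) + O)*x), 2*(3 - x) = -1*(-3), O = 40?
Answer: -254402/3263 ≈ -77.966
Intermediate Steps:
x = 3/2 (x = 3 - (-1)*(-3)/2 = 3 - ½*3 = 3 - 3/2 = 3/2 ≈ 1.5000)
M = 56/3263 (M = 1/(((3/7 - 19/12) + 40)*(3/2)) = (⅔)/((3*(⅐) - 19*1/12) + 40) = (⅔)/((3/7 - 19/12) + 40) = (⅔)/(-97/84 + 40) = (⅔)/(3263/84) = (84/3263)*(⅔) = 56/3263 ≈ 0.017162)
2*(-39 + M) = 2*(-39 + 56/3263) = 2*(-127201/3263) = -254402/3263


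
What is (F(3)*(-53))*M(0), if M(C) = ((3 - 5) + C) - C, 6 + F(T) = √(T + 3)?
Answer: -636 + 106*√6 ≈ -376.35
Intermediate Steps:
F(T) = -6 + √(3 + T) (F(T) = -6 + √(T + 3) = -6 + √(3 + T))
M(C) = -2 (M(C) = (-2 + C) - C = -2)
(F(3)*(-53))*M(0) = ((-6 + √(3 + 3))*(-53))*(-2) = ((-6 + √6)*(-53))*(-2) = (318 - 53*√6)*(-2) = -636 + 106*√6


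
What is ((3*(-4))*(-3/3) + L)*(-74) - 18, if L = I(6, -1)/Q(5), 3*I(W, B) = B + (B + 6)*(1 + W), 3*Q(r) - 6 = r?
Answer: -12482/11 ≈ -1134.7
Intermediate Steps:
Q(r) = 2 + r/3
I(W, B) = B/3 + (1 + W)*(6 + B)/3 (I(W, B) = (B + (B + 6)*(1 + W))/3 = (B + (6 + B)*(1 + W))/3 = (B + (1 + W)*(6 + B))/3 = B/3 + (1 + W)*(6 + B)/3)
L = 34/11 (L = (2 + 2*6 + (⅔)*(-1) + (⅓)*(-1)*6)/(2 + (⅓)*5) = (2 + 12 - ⅔ - 2)/(2 + 5/3) = 34/(3*(11/3)) = (34/3)*(3/11) = 34/11 ≈ 3.0909)
((3*(-4))*(-3/3) + L)*(-74) - 18 = ((3*(-4))*(-3/3) + 34/11)*(-74) - 18 = (-(-36)/3 + 34/11)*(-74) - 18 = (-12*(-1) + 34/11)*(-74) - 18 = (12 + 34/11)*(-74) - 18 = (166/11)*(-74) - 18 = -12284/11 - 18 = -12482/11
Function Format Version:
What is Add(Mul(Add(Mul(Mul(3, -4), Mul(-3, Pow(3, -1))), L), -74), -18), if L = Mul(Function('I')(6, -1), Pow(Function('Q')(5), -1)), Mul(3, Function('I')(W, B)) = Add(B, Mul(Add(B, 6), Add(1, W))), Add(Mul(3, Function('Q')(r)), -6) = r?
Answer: Rational(-12482, 11) ≈ -1134.7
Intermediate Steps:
Function('Q')(r) = Add(2, Mul(Rational(1, 3), r))
Function('I')(W, B) = Add(Mul(Rational(1, 3), B), Mul(Rational(1, 3), Add(1, W), Add(6, B))) (Function('I')(W, B) = Mul(Rational(1, 3), Add(B, Mul(Add(B, 6), Add(1, W)))) = Mul(Rational(1, 3), Add(B, Mul(Add(6, B), Add(1, W)))) = Mul(Rational(1, 3), Add(B, Mul(Add(1, W), Add(6, B)))) = Add(Mul(Rational(1, 3), B), Mul(Rational(1, 3), Add(1, W), Add(6, B))))
L = Rational(34, 11) (L = Mul(Add(2, Mul(2, 6), Mul(Rational(2, 3), -1), Mul(Rational(1, 3), -1, 6)), Pow(Add(2, Mul(Rational(1, 3), 5)), -1)) = Mul(Add(2, 12, Rational(-2, 3), -2), Pow(Add(2, Rational(5, 3)), -1)) = Mul(Rational(34, 3), Pow(Rational(11, 3), -1)) = Mul(Rational(34, 3), Rational(3, 11)) = Rational(34, 11) ≈ 3.0909)
Add(Mul(Add(Mul(Mul(3, -4), Mul(-3, Pow(3, -1))), L), -74), -18) = Add(Mul(Add(Mul(Mul(3, -4), Mul(-3, Pow(3, -1))), Rational(34, 11)), -74), -18) = Add(Mul(Add(Mul(-12, Mul(-3, Rational(1, 3))), Rational(34, 11)), -74), -18) = Add(Mul(Add(Mul(-12, -1), Rational(34, 11)), -74), -18) = Add(Mul(Add(12, Rational(34, 11)), -74), -18) = Add(Mul(Rational(166, 11), -74), -18) = Add(Rational(-12284, 11), -18) = Rational(-12482, 11)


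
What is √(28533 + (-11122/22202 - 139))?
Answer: √3498993382533/11101 ≈ 168.50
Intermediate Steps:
√(28533 + (-11122/22202 - 139)) = √(28533 + (-11122*1/22202 - 139)) = √(28533 + (-5561/11101 - 139)) = √(28533 - 1548600/11101) = √(315196233/11101) = √3498993382533/11101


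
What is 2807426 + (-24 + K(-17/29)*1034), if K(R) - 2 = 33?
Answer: 2843592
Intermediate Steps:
K(R) = 35 (K(R) = 2 + 33 = 35)
2807426 + (-24 + K(-17/29)*1034) = 2807426 + (-24 + 35*1034) = 2807426 + (-24 + 36190) = 2807426 + 36166 = 2843592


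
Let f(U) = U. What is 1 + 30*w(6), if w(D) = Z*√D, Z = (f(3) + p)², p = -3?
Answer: 1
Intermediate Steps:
Z = 0 (Z = (3 - 3)² = 0² = 0)
w(D) = 0 (w(D) = 0*√D = 0)
1 + 30*w(6) = 1 + 30*0 = 1 + 0 = 1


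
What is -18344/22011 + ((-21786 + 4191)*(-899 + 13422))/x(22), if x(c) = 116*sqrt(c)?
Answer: -18344/22011 - 220342185*sqrt(22)/2552 ≈ -4.0498e+5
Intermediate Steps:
-18344/22011 + ((-21786 + 4191)*(-899 + 13422))/x(22) = -18344/22011 + ((-21786 + 4191)*(-899 + 13422))/((116*sqrt(22))) = -18344*1/22011 + (-17595*12523)*(sqrt(22)/2552) = -18344/22011 - 220342185*sqrt(22)/2552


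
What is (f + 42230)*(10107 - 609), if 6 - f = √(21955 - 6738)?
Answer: 401157528 - 9498*√15217 ≈ 3.9999e+8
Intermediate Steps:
f = 6 - √15217 (f = 6 - √(21955 - 6738) = 6 - √15217 ≈ -117.36)
(f + 42230)*(10107 - 609) = ((6 - √15217) + 42230)*(10107 - 609) = (42236 - √15217)*9498 = 401157528 - 9498*√15217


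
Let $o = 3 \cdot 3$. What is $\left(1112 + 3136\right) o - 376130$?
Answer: $-337898$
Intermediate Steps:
$o = 9$
$\left(1112 + 3136\right) o - 376130 = \left(1112 + 3136\right) 9 - 376130 = 4248 \cdot 9 - 376130 = 38232 - 376130 = -337898$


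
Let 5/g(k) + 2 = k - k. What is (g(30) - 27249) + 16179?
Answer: -22145/2 ≈ -11073.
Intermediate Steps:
g(k) = -5/2 (g(k) = 5/(-2 + (k - k)) = 5/(-2 + 0) = 5/(-2) = 5*(-1/2) = -5/2)
(g(30) - 27249) + 16179 = (-5/2 - 27249) + 16179 = -54503/2 + 16179 = -22145/2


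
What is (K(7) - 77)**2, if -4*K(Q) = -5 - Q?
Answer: 5476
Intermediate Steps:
K(Q) = 5/4 + Q/4 (K(Q) = -(-5 - Q)/4 = 5/4 + Q/4)
(K(7) - 77)**2 = ((5/4 + (1/4)*7) - 77)**2 = ((5/4 + 7/4) - 77)**2 = (3 - 77)**2 = (-74)**2 = 5476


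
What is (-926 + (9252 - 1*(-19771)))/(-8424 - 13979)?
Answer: -28097/22403 ≈ -1.2542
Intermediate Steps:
(-926 + (9252 - 1*(-19771)))/(-8424 - 13979) = (-926 + (9252 + 19771))/(-22403) = (-926 + 29023)*(-1/22403) = 28097*(-1/22403) = -28097/22403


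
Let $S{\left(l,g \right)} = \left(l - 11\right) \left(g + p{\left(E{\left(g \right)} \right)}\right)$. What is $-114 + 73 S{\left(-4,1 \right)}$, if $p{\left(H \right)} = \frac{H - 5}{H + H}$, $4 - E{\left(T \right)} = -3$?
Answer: $- \frac{9558}{7} \approx -1365.4$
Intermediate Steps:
$E{\left(T \right)} = 7$ ($E{\left(T \right)} = 4 - -3 = 4 + 3 = 7$)
$p{\left(H \right)} = \frac{-5 + H}{2 H}$
$S{\left(l,g \right)} = \left(-11 + l\right) \left(\frac{1}{7} + g\right)$ ($S{\left(l,g \right)} = \left(l - 11\right) \left(g + \frac{-5 + 7}{2 \cdot 7}\right) = \left(-11 + l\right) \left(g + \frac{1}{2} \cdot \frac{1}{7} \cdot 2\right) = \left(-11 + l\right) \left(g + \frac{1}{7}\right) = \left(-11 + l\right) \left(\frac{1}{7} + g\right)$)
$-114 + 73 S{\left(-4,1 \right)} = -114 + 73 \left(- \frac{11}{7} - 11 + \frac{1}{7} \left(-4\right) + 1 \left(-4\right)\right) = -114 + 73 \left(- \frac{11}{7} - 11 - \frac{4}{7} - 4\right) = -114 + 73 \left(- \frac{120}{7}\right) = -114 - \frac{8760}{7} = - \frac{9558}{7}$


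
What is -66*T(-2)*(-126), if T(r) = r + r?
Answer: -33264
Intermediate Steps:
T(r) = 2*r
-66*T(-2)*(-126) = -132*(-2)*(-126) = -66*(-4)*(-126) = 264*(-126) = -33264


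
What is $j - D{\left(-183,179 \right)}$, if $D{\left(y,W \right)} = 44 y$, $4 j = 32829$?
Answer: $\frac{65037}{4} \approx 16259.0$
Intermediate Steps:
$j = \frac{32829}{4}$ ($j = \frac{1}{4} \cdot 32829 = \frac{32829}{4} \approx 8207.3$)
$j - D{\left(-183,179 \right)} = \frac{32829}{4} - 44 \left(-183\right) = \frac{32829}{4} - -8052 = \frac{32829}{4} + 8052 = \frac{65037}{4}$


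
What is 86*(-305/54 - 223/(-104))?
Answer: -423077/1404 ≈ -301.34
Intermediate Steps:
86*(-305/54 - 223/(-104)) = 86*(-305*1/54 - 223*(-1/104)) = 86*(-305/54 + 223/104) = 86*(-9839/2808) = -423077/1404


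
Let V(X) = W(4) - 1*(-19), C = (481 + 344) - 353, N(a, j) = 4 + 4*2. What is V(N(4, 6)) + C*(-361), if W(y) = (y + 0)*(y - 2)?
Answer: -170365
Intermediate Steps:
N(a, j) = 12 (N(a, j) = 4 + 8 = 12)
W(y) = y*(-2 + y)
C = 472 (C = 825 - 353 = 472)
V(X) = 27 (V(X) = 4*(-2 + 4) - 1*(-19) = 4*2 + 19 = 8 + 19 = 27)
V(N(4, 6)) + C*(-361) = 27 + 472*(-361) = 27 - 170392 = -170365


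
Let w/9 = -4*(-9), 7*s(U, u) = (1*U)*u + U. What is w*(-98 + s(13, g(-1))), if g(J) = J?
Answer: -31752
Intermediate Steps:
s(U, u) = U/7 + U*u/7 (s(U, u) = ((1*U)*u + U)/7 = (U*u + U)/7 = (U + U*u)/7 = U/7 + U*u/7)
w = 324 (w = 9*(-4*(-9)) = 9*36 = 324)
w*(-98 + s(13, g(-1))) = 324*(-98 + (1/7)*13*(1 - 1)) = 324*(-98 + (1/7)*13*0) = 324*(-98 + 0) = 324*(-98) = -31752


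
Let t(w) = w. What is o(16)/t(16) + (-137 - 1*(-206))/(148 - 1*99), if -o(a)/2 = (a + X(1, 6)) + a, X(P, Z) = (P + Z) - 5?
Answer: -557/196 ≈ -2.8418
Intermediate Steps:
X(P, Z) = -5 + P + Z
o(a) = -4 - 4*a (o(a) = -2*((a + (-5 + 1 + 6)) + a) = -2*((a + 2) + a) = -2*((2 + a) + a) = -2*(2 + 2*a) = -4 - 4*a)
o(16)/t(16) + (-137 - 1*(-206))/(148 - 1*99) = (-4 - 4*16)/16 + (-137 - 1*(-206))/(148 - 1*99) = (-4 - 64)*(1/16) + (-137 + 206)/(148 - 99) = -68*1/16 + 69/49 = -17/4 + 69*(1/49) = -17/4 + 69/49 = -557/196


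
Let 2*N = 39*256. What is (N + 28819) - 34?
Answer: 33777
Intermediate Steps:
N = 4992 (N = (39*256)/2 = (½)*9984 = 4992)
(N + 28819) - 34 = (4992 + 28819) - 34 = 33811 - 34 = 33777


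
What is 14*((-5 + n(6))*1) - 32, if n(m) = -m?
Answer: -186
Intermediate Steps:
14*((-5 + n(6))*1) - 32 = 14*((-5 - 1*6)*1) - 32 = 14*((-5 - 6)*1) - 32 = 14*(-11*1) - 32 = 14*(-11) - 32 = -154 - 32 = -186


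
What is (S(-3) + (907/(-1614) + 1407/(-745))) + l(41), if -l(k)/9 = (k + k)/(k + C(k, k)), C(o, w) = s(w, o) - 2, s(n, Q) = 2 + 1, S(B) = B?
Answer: -193776211/8417010 ≈ -23.022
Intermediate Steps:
s(n, Q) = 3
C(o, w) = 1 (C(o, w) = 3 - 2 = 1)
l(k) = -18*k/(1 + k) (l(k) = -9*(k + k)/(k + 1) = -9*2*k/(1 + k) = -18*k/(1 + k))
(S(-3) + (907/(-1614) + 1407/(-745))) + l(41) = (-3 + (907/(-1614) + 1407/(-745))) - 18*41/(1 + 41) = (-3 + (907*(-1/1614) + 1407*(-1/745))) - 18*41/42 = (-3 + (-907/1614 - 1407/745)) - 18*41*1/42 = (-3 - 2946613/1202430) - 123/7 = -6553903/1202430 - 123/7 = -193776211/8417010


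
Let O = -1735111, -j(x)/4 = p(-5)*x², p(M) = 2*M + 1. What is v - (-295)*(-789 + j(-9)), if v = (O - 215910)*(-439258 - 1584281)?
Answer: 3947967710784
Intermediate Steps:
p(M) = 1 + 2*M
j(x) = 36*x² (j(x) = -4*(1 + 2*(-5))*x² = -4*(1 - 10)*x² = -(-36)*x² = 36*x²)
v = 3947967083319 (v = (-1735111 - 215910)*(-439258 - 1584281) = -1951021*(-2023539) = 3947967083319)
v - (-295)*(-789 + j(-9)) = 3947967083319 - (-295)*(-789 + 36*(-9)²) = 3947967083319 - (-295)*(-789 + 36*81) = 3947967083319 - (-295)*(-789 + 2916) = 3947967083319 - (-295)*2127 = 3947967083319 - 1*(-627465) = 3947967083319 + 627465 = 3947967710784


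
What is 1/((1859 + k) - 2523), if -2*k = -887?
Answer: -2/441 ≈ -0.0045351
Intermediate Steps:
k = 887/2 (k = -½*(-887) = 887/2 ≈ 443.50)
1/((1859 + k) - 2523) = 1/((1859 + 887/2) - 2523) = 1/(4605/2 - 2523) = 1/(-441/2) = -2/441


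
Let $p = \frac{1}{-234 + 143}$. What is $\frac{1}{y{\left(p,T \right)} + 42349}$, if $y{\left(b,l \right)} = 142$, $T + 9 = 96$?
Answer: $\frac{1}{42491} \approx 2.3534 \cdot 10^{-5}$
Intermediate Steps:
$p = - \frac{1}{91}$ ($p = \frac{1}{-91} = - \frac{1}{91} \approx -0.010989$)
$T = 87$ ($T = -9 + 96 = 87$)
$\frac{1}{y{\left(p,T \right)} + 42349} = \frac{1}{142 + 42349} = \frac{1}{42491}$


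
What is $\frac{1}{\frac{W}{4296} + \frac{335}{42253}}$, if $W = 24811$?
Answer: $\frac{181518888}{1049778343} \approx 0.17291$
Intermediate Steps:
$\frac{1}{\frac{W}{4296} + \frac{335}{42253}} = \frac{1}{\frac{24811}{4296} + \frac{335}{42253}} = \frac{1}{\frac{1049778343}{181518888}} = \frac{181518888}{1049778343}$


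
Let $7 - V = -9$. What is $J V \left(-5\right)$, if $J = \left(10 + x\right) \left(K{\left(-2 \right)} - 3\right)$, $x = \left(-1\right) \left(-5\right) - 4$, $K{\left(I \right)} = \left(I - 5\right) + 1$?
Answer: $7920$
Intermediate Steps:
$V = 16$ ($V = 7 - -9 = 7 + 9 = 16$)
$K{\left(I \right)} = -4 + I$ ($K{\left(I \right)} = \left(-5 + I\right) + 1 = -4 + I$)
$x = 1$ ($x = 5 - 4 = 1$)
$J = -99$ ($J = \left(10 + 1\right) \left(\left(-4 - 2\right) - 3\right) = 11 \left(-6 - 3\right) = 11 \left(-9\right) = -99$)
$J V \left(-5\right) = \left(-99\right) 16 \left(-5\right) = \left(-1584\right) \left(-5\right) = 7920$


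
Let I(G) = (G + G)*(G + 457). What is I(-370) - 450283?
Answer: -514663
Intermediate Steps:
I(G) = 2*G*(457 + G) (I(G) = (2*G)*(457 + G) = 2*G*(457 + G))
I(-370) - 450283 = 2*(-370)*(457 - 370) - 450283 = 2*(-370)*87 - 450283 = -64380 - 450283 = -514663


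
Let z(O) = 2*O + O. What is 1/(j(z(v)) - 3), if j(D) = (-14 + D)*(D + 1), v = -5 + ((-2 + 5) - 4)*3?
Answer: 1/871 ≈ 0.0011481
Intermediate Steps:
v = -8 (v = -5 + (3 - 4)*3 = -5 - 1*3 = -5 - 3 = -8)
z(O) = 3*O
j(D) = (1 + D)*(-14 + D) (j(D) = (-14 + D)*(1 + D) = (1 + D)*(-14 + D))
1/(j(z(v)) - 3) = 1/((-14 + (3*(-8))² - 39*(-8)) - 3) = 1/((-14 + (-24)² - 13*(-24)) - 3) = 1/((-14 + 576 + 312) - 3) = 1/(874 - 3) = 1/871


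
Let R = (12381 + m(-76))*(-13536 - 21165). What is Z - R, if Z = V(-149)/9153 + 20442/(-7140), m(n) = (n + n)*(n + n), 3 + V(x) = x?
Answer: 13412113580803799/10892070 ≈ 1.2314e+9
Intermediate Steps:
V(x) = -3 + x
m(n) = 4*n² (m(n) = (2*n)*(2*n) = 4*n²)
R = -1231364985 (R = (12381 + 4*(-76)²)*(-13536 - 21165) = (12381 + 4*5776)*(-34701) = (12381 + 23104)*(-34701) = 35485*(-34701) = -1231364985)
Z = -31365151/10892070 (Z = (-3 - 149)/9153 + 20442/(-7140) = -152*1/9153 + 20442*(-1/7140) = -152/9153 - 3407/1190 = -31365151/10892070 ≈ -2.8796)
Z - R = -31365151/10892070 - 1*(-1231364985) = -31365151/10892070 + 1231364985 = 13412113580803799/10892070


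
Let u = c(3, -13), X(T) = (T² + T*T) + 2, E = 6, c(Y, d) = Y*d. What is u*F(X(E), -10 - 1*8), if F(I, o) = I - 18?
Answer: -2184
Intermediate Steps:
X(T) = 2 + 2*T² (X(T) = (T² + T²) + 2 = 2*T² + 2 = 2 + 2*T²)
u = -39 (u = 3*(-13) = -39)
F(I, o) = -18 + I
u*F(X(E), -10 - 1*8) = -39*(-18 + (2 + 2*6²)) = -39*(-18 + (2 + 2*36)) = -39*(-18 + (2 + 72)) = -39*(-18 + 74) = -39*56 = -2184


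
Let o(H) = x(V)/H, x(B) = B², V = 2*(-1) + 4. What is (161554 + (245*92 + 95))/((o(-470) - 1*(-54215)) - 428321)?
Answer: -43284415/87914912 ≈ -0.49234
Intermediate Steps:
V = 2 (V = -2 + 4 = 2)
o(H) = 4/H (o(H) = 2²/H = 4/H)
(161554 + (245*92 + 95))/((o(-470) - 1*(-54215)) - 428321) = (161554 + (245*92 + 95))/((4/(-470) - 1*(-54215)) - 428321) = (161554 + (22540 + 95))/((4*(-1/470) + 54215) - 428321) = (161554 + 22635)/((-2/235 + 54215) - 428321) = 184189/(12740523/235 - 428321) = 184189/(-87914912/235) = 184189*(-235/87914912) = -43284415/87914912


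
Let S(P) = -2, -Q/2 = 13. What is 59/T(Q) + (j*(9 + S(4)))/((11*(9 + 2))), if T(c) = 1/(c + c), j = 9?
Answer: -371165/121 ≈ -3067.5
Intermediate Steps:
Q = -26 (Q = -2*13 = -26)
T(c) = 1/(2*c)
59/T(Q) + (j*(9 + S(4)))/((11*(9 + 2))) = 59/(((½)/(-26))) + (9*(9 - 2))/((11*(9 + 2))) = 59/(((½)*(-1/26))) + (9*7)/((11*11)) = 59/(-1/52) + 63/121 = 59*(-52) + 63*(1/121) = -3068 + 63/121 = -371165/121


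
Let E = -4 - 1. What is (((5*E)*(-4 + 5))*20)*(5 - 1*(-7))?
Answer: -6000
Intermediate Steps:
E = -5
(((5*E)*(-4 + 5))*20)*(5 - 1*(-7)) = (((5*(-5))*(-4 + 5))*20)*(5 - 1*(-7)) = (-25*1*20)*(5 + 7) = -25*20*12 = -500*12 = -6000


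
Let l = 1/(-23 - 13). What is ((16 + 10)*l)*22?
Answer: -143/9 ≈ -15.889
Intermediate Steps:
l = -1/36 (l = 1/(-36) = -1/36 ≈ -0.027778)
((16 + 10)*l)*22 = ((16 + 10)*(-1/36))*22 = (26*(-1/36))*22 = -13/18*22 = -143/9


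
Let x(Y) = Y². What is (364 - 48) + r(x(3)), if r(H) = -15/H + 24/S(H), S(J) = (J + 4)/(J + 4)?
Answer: 1015/3 ≈ 338.33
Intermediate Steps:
S(J) = 1 (S(J) = (4 + J)/(4 + J) = 1)
r(H) = 24 - 15/H (r(H) = -15/H + 24/1 = -15/H + 24*1 = -15/H + 24 = 24 - 15/H)
(364 - 48) + r(x(3)) = (364 - 48) + (24 - 15/(3²)) = 316 + (24 - 15/9) = 316 + (24 - 15*⅑) = 316 + (24 - 5/3) = 316 + 67/3 = 1015/3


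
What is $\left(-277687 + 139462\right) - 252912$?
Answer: $-391137$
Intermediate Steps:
$\left(-277687 + 139462\right) - 252912 = -138225 - 252912 = -391137$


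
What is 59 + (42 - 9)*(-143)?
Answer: -4660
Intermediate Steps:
59 + (42 - 9)*(-143) = 59 + 33*(-143) = 59 - 4719 = -4660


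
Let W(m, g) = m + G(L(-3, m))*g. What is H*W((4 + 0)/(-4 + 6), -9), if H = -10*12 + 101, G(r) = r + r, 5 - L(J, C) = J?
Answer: 2698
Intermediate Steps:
L(J, C) = 5 - J
G(r) = 2*r
H = -19 (H = -120 + 101 = -19)
W(m, g) = m + 16*g (W(m, g) = m + (2*(5 - 1*(-3)))*g = m + (2*(5 + 3))*g = m + (2*8)*g = m + 16*g)
H*W((4 + 0)/(-4 + 6), -9) = -19*((4 + 0)/(-4 + 6) + 16*(-9)) = -19*(4/2 - 144) = -19*(4*(½) - 144) = -19*(2 - 144) = -19*(-142) = 2698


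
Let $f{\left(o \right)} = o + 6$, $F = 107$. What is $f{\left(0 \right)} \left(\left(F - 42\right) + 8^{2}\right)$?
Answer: $774$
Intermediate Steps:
$f{\left(o \right)} = 6 + o$
$f{\left(0 \right)} \left(\left(F - 42\right) + 8^{2}\right) = \left(6 + 0\right) \left(\left(107 - 42\right) + 8^{2}\right) = 6 \left(65 + 64\right) = 6 \cdot 129 = 774$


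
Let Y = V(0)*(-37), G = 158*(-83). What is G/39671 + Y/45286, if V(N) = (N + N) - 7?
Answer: -583605815/1796540906 ≈ -0.32485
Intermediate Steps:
G = -13114
V(N) = -7 + 2*N (V(N) = 2*N - 7 = -7 + 2*N)
Y = 259 (Y = (-7 + 2*0)*(-37) = (-7 + 0)*(-37) = -7*(-37) = 259)
G/39671 + Y/45286 = -13114/39671 + 259/45286 = -583605815/1796540906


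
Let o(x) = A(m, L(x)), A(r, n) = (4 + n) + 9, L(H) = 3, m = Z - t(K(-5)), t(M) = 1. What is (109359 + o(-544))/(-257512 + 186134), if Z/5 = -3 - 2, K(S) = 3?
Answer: -109375/71378 ≈ -1.5323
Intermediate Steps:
Z = -25 (Z = 5*(-3 - 2) = 5*(-5) = -25)
m = -26 (m = -25 - 1*1 = -25 - 1 = -26)
A(r, n) = 13 + n
o(x) = 16 (o(x) = 13 + 3 = 16)
(109359 + o(-544))/(-257512 + 186134) = (109359 + 16)/(-257512 + 186134) = 109375/(-71378) = 109375*(-1/71378) = -109375/71378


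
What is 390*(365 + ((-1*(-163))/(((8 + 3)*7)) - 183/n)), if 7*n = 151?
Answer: 1626234090/11627 ≈ 1.3987e+5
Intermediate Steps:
n = 151/7 (n = (1/7)*151 = 151/7 ≈ 21.571)
390*(365 + ((-1*(-163))/(((8 + 3)*7)) - 183/n)) = 390*(365 + ((-1*(-163))/(((8 + 3)*7)) - 183/151/7)) = 390*(365 + (163/((11*7)) - 183*7/151)) = 390*(365 + (163/77 - 1281/151)) = 390*(365 - 74024/11627) = 390*(4169831/11627) = 1626234090/11627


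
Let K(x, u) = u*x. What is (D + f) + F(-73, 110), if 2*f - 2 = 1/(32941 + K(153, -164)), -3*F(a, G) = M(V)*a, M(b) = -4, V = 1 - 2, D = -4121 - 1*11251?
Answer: -728465687/47094 ≈ -15468.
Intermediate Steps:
D = -15372 (D = -4121 - 11251 = -15372)
V = -1
F(a, G) = 4*a/3 (F(a, G) = -(-4)*a/3 = 4*a/3)
f = 15699/15698 (f = 1 + 1/(2*(32941 - 164*153)) = 1 + 1/(2*(32941 - 25092)) = 1 + (½)/7849 = 1 + (½)*(1/7849) = 1 + 1/15698 = 15699/15698 ≈ 1.0001)
(D + f) + F(-73, 110) = (-15372 + 15699/15698) + (4/3)*(-73) = -241293957/15698 - 292/3 = -728465687/47094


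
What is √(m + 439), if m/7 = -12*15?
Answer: I*√821 ≈ 28.653*I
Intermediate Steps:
m = -1260 (m = 7*(-12*15) = 7*(-180) = -1260)
√(m + 439) = √(-1260 + 439) = √(-821) = I*√821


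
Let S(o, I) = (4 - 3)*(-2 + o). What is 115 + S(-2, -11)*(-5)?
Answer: 135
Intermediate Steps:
S(o, I) = -2 + o (S(o, I) = 1*(-2 + o) = -2 + o)
115 + S(-2, -11)*(-5) = 115 + (-2 - 2)*(-5) = 115 - 4*(-5) = 115 + 20 = 135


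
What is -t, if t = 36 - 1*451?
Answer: 415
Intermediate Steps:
t = -415 (t = 36 - 451 = -415)
-t = -1*(-415) = 415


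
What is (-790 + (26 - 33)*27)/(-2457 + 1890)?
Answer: 979/567 ≈ 1.7266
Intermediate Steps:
(-790 + (26 - 33)*27)/(-2457 + 1890) = (-790 - 7*27)/(-567) = (-790 - 189)*(-1/567) = -979*(-1/567) = 979/567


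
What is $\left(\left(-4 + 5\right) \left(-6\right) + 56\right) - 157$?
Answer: $-107$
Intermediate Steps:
$\left(\left(-4 + 5\right) \left(-6\right) + 56\right) - 157 = \left(1 \left(-6\right) + 56\right) - 157 = \left(-6 + 56\right) - 157 = 50 - 157 = -107$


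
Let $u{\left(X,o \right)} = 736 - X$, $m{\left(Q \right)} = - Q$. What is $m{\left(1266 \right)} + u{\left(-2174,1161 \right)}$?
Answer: $1644$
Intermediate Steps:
$m{\left(1266 \right)} + u{\left(-2174,1161 \right)} = \left(-1\right) 1266 + \left(736 - -2174\right) = -1266 + \left(736 + 2174\right) = -1266 + 2910 = 1644$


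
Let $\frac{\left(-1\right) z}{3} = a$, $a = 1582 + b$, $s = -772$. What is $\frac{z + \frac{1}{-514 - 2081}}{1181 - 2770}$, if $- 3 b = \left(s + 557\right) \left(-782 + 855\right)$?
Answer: $\frac{53044396}{4123455} \approx 12.864$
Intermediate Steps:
$b = \frac{15695}{3}$ ($b = - \frac{\left(-772 + 557\right) \left(-782 + 855\right)}{3} = - \frac{\left(-215\right) 73}{3} = \left(- \frac{1}{3}\right) \left(-15695\right) = \frac{15695}{3} \approx 5231.7$)
$a = \frac{20441}{3}$ ($a = 1582 + \frac{15695}{3} = \frac{20441}{3} \approx 6813.7$)
$z = -20441$ ($z = \left(-3\right) \frac{20441}{3} = -20441$)
$\frac{z + \frac{1}{-514 - 2081}}{1181 - 2770} = \frac{-20441 + \frac{1}{-514 - 2081}}{1181 - 2770} = \frac{-20441 + \frac{1}{-514 - 2081}}{-1589} = \left(-20441 + \frac{1}{-514 - 2081}\right) \left(- \frac{1}{1589}\right) = \left(-20441 + \frac{1}{-2595}\right) \left(- \frac{1}{1589}\right) = \left(-20441 - \frac{1}{2595}\right) \left(- \frac{1}{1589}\right) = \left(- \frac{53044396}{2595}\right) \left(- \frac{1}{1589}\right) = \frac{53044396}{4123455}$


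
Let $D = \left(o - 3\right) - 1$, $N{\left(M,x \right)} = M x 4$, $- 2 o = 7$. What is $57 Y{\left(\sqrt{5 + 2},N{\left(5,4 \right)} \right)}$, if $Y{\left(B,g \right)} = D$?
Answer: $- \frac{855}{2} \approx -427.5$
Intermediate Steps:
$o = - \frac{7}{2}$ ($o = \left(- \frac{1}{2}\right) 7 = - \frac{7}{2} \approx -3.5$)
$N{\left(M,x \right)} = 4 M x$
$D = - \frac{15}{2}$ ($D = \left(- \frac{7}{2} - 3\right) - 1 = - \frac{13}{2} - 1 = - \frac{15}{2} \approx -7.5$)
$Y{\left(B,g \right)} = - \frac{15}{2}$
$57 Y{\left(\sqrt{5 + 2},N{\left(5,4 \right)} \right)} = 57 \left(- \frac{15}{2}\right) = - \frac{855}{2}$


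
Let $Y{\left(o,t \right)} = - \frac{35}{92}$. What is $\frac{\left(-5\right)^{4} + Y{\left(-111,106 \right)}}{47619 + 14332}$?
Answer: $\frac{57465}{5699492} \approx 0.010082$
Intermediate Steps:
$Y{\left(o,t \right)} = - \frac{35}{92}$ ($Y{\left(o,t \right)} = \left(-35\right) \frac{1}{92} = - \frac{35}{92}$)
$\frac{\left(-5\right)^{4} + Y{\left(-111,106 \right)}}{47619 + 14332} = \frac{\left(-5\right)^{4} - \frac{35}{92}}{47619 + 14332} = \frac{625 - \frac{35}{92}}{61951} = \frac{57465}{92} \cdot \frac{1}{61951} = \frac{57465}{5699492}$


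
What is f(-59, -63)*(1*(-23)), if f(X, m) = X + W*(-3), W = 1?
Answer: 1426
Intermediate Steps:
f(X, m) = -3 + X (f(X, m) = X + 1*(-3) = X - 3 = -3 + X)
f(-59, -63)*(1*(-23)) = (-3 - 59)*(1*(-23)) = -62*(-23) = 1426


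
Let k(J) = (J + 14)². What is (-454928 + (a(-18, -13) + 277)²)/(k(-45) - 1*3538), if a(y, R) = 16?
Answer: 369079/2577 ≈ 143.22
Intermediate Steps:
k(J) = (14 + J)²
(-454928 + (a(-18, -13) + 277)²)/(k(-45) - 1*3538) = (-454928 + (16 + 277)²)/((14 - 45)² - 1*3538) = (-454928 + 293²)/((-31)² - 3538) = (-454928 + 85849)/(961 - 3538) = -369079/(-2577) = -369079*(-1/2577) = 369079/2577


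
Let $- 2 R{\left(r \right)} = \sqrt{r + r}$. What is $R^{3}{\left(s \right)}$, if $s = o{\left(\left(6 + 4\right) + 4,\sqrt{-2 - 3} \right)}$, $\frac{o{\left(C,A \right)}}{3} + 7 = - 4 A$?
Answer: $- \frac{3 \sqrt{6} \left(-7 - 4 i \sqrt{5}\right)^{\frac{3}{2}}}{4} \approx 68.765 - 14.706 i$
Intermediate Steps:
$o{\left(C,A \right)} = -21 - 12 A$ ($o{\left(C,A \right)} = -21 + 3 \left(- 4 A\right) = -21 - 12 A$)
$s = -21 - 12 i \sqrt{5}$ ($s = -21 - 12 \sqrt{-2 - 3} = -21 - 12 \sqrt{-5} = -21 - 12 i \sqrt{5} \approx -21.0 - 26.833 i$)
$R{\left(r \right)} = - \frac{\sqrt{2} \sqrt{r}}{2}$ ($R{\left(r \right)} = - \frac{\sqrt{r + r}}{2} = - \frac{\sqrt{2 r}}{2} = - \frac{\sqrt{2} \sqrt{r}}{2}$)
$R^{3}{\left(s \right)} = \left(- \frac{\sqrt{2} \sqrt{-21 - 12 i \sqrt{5}}}{2}\right)^{3} = - \frac{\sqrt{2} \left(-21 - 12 i \sqrt{5}\right)^{\frac{3}{2}}}{4}$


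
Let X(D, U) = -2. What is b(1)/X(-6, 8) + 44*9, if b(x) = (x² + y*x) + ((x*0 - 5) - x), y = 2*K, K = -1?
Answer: 799/2 ≈ 399.50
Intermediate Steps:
y = -2 (y = 2*(-1) = -2)
b(x) = -5 + x² - 3*x (b(x) = (x² - 2*x) + ((x*0 - 5) - x) = (x² - 2*x) + ((0 - 5) - x) = (x² - 2*x) + (-5 - x) = -5 + x² - 3*x)
b(1)/X(-6, 8) + 44*9 = (-5 + 1² - 3*1)/(-2) + 44*9 = (-5 + 1 - 3)*(-½) + 396 = -7*(-½) + 396 = 7/2 + 396 = 799/2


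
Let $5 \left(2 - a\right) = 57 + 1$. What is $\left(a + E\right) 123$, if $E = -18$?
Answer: $- \frac{16974}{5} \approx -3394.8$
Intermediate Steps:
$a = - \frac{48}{5}$ ($a = 2 - \frac{57 + 1}{5} = 2 - \frac{58}{5} = - \frac{48}{5} \approx -9.6$)
$\left(a + E\right) 123 = \left(- \frac{48}{5} - 18\right) 123 = \left(- \frac{138}{5}\right) 123 = - \frac{16974}{5}$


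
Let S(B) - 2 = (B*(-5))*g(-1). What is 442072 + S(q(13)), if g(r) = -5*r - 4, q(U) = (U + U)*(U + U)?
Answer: 438694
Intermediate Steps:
q(U) = 4*U**2 (q(U) = (2*U)*(2*U) = 4*U**2)
g(r) = -4 - 5*r
S(B) = 2 - 5*B (S(B) = 2 + (B*(-5))*(-4 - 5*(-1)) = 2 + (-5*B)*(-4 + 5) = 2 - 5*B*1 = 2 - 5*B)
442072 + S(q(13)) = 442072 + (2 - 20*13**2) = 442072 + (2 - 20*169) = 442072 + (2 - 5*676) = 442072 + (2 - 3380) = 442072 - 3378 = 438694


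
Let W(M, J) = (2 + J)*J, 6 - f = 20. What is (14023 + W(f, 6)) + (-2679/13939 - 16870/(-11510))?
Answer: 225772586583/16043789 ≈ 14072.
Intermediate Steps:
f = -14 (f = 6 - 1*20 = 6 - 20 = -14)
W(M, J) = J*(2 + J)
(14023 + W(f, 6)) + (-2679/13939 - 16870/(-11510)) = (14023 + 6*(2 + 6)) + (-2679/13939 - 16870/(-11510)) = (14023 + 6*8) + (-2679*1/13939 - 16870*(-1/11510)) = (14023 + 48) + (-2679/13939 + 1687/1151) = 14071 + 20431564/16043789 = 225772586583/16043789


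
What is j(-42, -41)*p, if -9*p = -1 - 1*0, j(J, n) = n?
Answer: -41/9 ≈ -4.5556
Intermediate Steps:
p = ⅑ (p = -(-1 - 1*0)/9 = -(-1 + 0)/9 = -⅑*(-1) = ⅑ ≈ 0.11111)
j(-42, -41)*p = -41*⅑ = -41/9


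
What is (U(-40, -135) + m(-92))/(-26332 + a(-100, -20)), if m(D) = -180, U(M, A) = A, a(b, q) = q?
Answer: 35/2928 ≈ 0.011954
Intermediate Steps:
(U(-40, -135) + m(-92))/(-26332 + a(-100, -20)) = (-135 - 180)/(-26332 - 20) = -315/(-26352) = -315*(-1/26352) = 35/2928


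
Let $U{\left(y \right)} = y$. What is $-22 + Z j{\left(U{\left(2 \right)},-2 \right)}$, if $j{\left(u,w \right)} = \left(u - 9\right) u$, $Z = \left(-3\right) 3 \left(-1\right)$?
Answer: $-148$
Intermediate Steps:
$Z = 9$ ($Z = \left(-9\right) \left(-1\right) = 9$)
$j{\left(u,w \right)} = u \left(-9 + u\right)$ ($j{\left(u,w \right)} = \left(u - 9\right) u = \left(-9 + u\right) u = u \left(-9 + u\right)$)
$-22 + Z j{\left(U{\left(2 \right)},-2 \right)} = -22 + 9 \cdot 2 \left(-9 + 2\right) = -22 + 9 \cdot 2 \left(-7\right) = -22 + 9 \left(-14\right) = -22 - 126 = -148$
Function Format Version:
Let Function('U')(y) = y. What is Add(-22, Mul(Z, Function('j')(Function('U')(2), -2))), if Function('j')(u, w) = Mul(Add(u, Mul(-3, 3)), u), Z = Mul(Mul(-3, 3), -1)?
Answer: -148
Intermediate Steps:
Z = 9 (Z = Mul(-9, -1) = 9)
Function('j')(u, w) = Mul(u, Add(-9, u)) (Function('j')(u, w) = Mul(Add(u, -9), u) = Mul(Add(-9, u), u) = Mul(u, Add(-9, u)))
Add(-22, Mul(Z, Function('j')(Function('U')(2), -2))) = Add(-22, Mul(9, Mul(2, Add(-9, 2)))) = Add(-22, Mul(9, Mul(2, -7))) = Add(-22, Mul(9, -14)) = Add(-22, -126) = -148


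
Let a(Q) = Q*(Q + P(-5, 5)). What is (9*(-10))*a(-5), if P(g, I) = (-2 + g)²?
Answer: 19800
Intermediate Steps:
a(Q) = Q*(49 + Q) (a(Q) = Q*(Q + (-2 - 5)²) = Q*(Q + (-7)²) = Q*(Q + 49) = Q*(49 + Q))
(9*(-10))*a(-5) = (9*(-10))*(-5*(49 - 5)) = -(-450)*44 = -90*(-220) = 19800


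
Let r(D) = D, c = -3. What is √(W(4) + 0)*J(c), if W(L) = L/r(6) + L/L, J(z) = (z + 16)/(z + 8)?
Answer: 13*√15/15 ≈ 3.3566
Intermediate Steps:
J(z) = (16 + z)/(8 + z)
W(L) = 1 + L/6 (W(L) = L/6 + L/L = L*(⅙) + 1 = L/6 + 1 = 1 + L/6)
√(W(4) + 0)*J(c) = √((1 + (⅙)*4) + 0)*((16 - 3)/(8 - 3)) = √((1 + ⅔) + 0)*(13/5) = √(5/3 + 0)*((⅕)*13) = √(5/3)*(13/5) = (√15/3)*(13/5) = 13*√15/15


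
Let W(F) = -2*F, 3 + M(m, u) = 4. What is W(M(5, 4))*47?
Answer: -94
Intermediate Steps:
M(m, u) = 1 (M(m, u) = -3 + 4 = 1)
W(M(5, 4))*47 = -2*1*47 = -2*47 = -94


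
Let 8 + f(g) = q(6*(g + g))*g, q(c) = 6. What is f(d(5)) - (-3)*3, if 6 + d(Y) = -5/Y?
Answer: -41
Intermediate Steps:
d(Y) = -6 - 5/Y
f(g) = -8 + 6*g
f(d(5)) - (-3)*3 = (-8 + 6*(-6 - 5/5)) - (-3)*3 = (-8 + 6*(-6 - 5*1/5)) - 3*(-3) = (-8 + 6*(-6 - 1)) + 9 = (-8 + 6*(-7)) + 9 = (-8 - 42) + 9 = -50 + 9 = -41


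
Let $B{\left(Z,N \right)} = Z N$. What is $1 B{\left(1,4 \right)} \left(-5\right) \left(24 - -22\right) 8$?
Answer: $-7360$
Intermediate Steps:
$B{\left(Z,N \right)} = N Z$
$1 B{\left(1,4 \right)} \left(-5\right) \left(24 - -22\right) 8 = 1 \cdot 4 \cdot 1 \left(-5\right) \left(24 - -22\right) 8 = 1 \cdot 4 \left(-5\right) \left(24 + 22\right) 8 = 4 \left(-5\right) 46 \cdot 8 = \left(-20\right) 46 \cdot 8 = \left(-920\right) 8 = -7360$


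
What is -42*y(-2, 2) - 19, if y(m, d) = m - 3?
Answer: 191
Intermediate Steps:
y(m, d) = -3 + m
-42*y(-2, 2) - 19 = -42*(-3 - 2) - 19 = -42*(-5) - 19 = 210 - 19 = 191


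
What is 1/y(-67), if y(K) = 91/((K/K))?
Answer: 1/91 ≈ 0.010989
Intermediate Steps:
y(K) = 91 (y(K) = 91/1 = 91*1 = 91)
1/y(-67) = 1/91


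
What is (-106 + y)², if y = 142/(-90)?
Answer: 23435281/2025 ≈ 11573.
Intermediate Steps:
y = -71/45 (y = 142*(-1/90) = -71/45 ≈ -1.5778)
(-106 + y)² = (-106 - 71/45)² = (-4841/45)² = 23435281/2025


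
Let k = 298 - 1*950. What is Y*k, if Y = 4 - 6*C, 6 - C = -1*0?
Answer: 20864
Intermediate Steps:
C = 6 (C = 6 - (-1)*0 = 6 - 1*0 = 6 + 0 = 6)
k = -652 (k = 298 - 950 = -652)
Y = -32 (Y = 4 - 6*6 = 4 - 36 = -32)
Y*k = -32*(-652) = 20864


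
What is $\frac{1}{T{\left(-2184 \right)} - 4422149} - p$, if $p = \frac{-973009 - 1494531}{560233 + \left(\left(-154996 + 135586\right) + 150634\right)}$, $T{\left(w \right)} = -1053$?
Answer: $\frac{10914427171623}{3058453985314} \approx 3.5686$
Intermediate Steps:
$p = - \frac{2467540}{691457}$ ($p = - \frac{2467540}{560233 + \left(-19410 + 150634\right)} = - \frac{2467540}{560233 + 131224} = - \frac{2467540}{691457} \approx -3.5686$)
$\frac{1}{T{\left(-2184 \right)} - 4422149} - p = \frac{1}{-1053 - 4422149} - - \frac{2467540}{691457} = \frac{1}{-4423202} + \frac{2467540}{691457} = - \frac{1}{4423202} + \frac{2467540}{691457} = \frac{10914427171623}{3058453985314}$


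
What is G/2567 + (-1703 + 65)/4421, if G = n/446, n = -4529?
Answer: -1895339425/5061523322 ≈ -0.37446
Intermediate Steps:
G = -4529/446 ≈ -10.155
G/2567 + (-1703 + 65)/4421 = -4529/446/2567 + (-1703 + 65)/4421 = -4529/446*1/2567 - 1638*1/4421 = -4529/1144882 - 1638/4421 = -1895339425/5061523322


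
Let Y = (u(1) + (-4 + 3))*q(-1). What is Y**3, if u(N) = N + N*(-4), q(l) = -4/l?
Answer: -4096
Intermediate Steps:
u(N) = -3*N (u(N) = N - 4*N = -3*N)
Y = -16 (Y = (-3*1 + (-4 + 3))*(-4/(-1)) = (-3 - 1)*(-4*(-1)) = -4*4 = -16)
Y**3 = (-16)**3 = -4096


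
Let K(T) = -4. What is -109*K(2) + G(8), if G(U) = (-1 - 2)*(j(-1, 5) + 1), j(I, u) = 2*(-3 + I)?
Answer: 457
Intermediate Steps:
j(I, u) = -6 + 2*I
G(U) = 21 (G(U) = (-1 - 2)*((-6 + 2*(-1)) + 1) = -3*((-6 - 2) + 1) = -3*(-8 + 1) = -3*(-7) = 21)
-109*K(2) + G(8) = -109*(-4) + 21 = 436 + 21 = 457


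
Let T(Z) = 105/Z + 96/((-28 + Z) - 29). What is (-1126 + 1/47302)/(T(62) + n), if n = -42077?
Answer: 8255617905/308347381843 ≈ 0.026774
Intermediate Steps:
T(Z) = 96/(-57 + Z) + 105/Z (T(Z) = 105/Z + 96/(-57 + Z) = 96/(-57 + Z) + 105/Z)
(-1126 + 1/47302)/(T(62) + n) = (-1126 + 1/47302)/(3*(-1995 + 67*62)/(62*(-57 + 62)) - 42077) = (-1126 + 1/47302)/(3*(1/62)*(-1995 + 4154)/5 - 42077) = -53262051/(47302*(3*(1/62)*(⅕)*2159 - 42077)) = -53262051/(47302*(6477/310 - 42077)) = -53262051/(47302*(-13037393/310)) = -53262051/47302*(-310/13037393) = 8255617905/308347381843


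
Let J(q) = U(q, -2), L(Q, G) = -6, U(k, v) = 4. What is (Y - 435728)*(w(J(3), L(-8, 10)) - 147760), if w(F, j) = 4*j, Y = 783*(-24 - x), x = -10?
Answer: 66013634960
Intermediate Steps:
J(q) = 4
Y = -10962 (Y = 783*(-24 - 1*(-10)) = 783*(-24 + 10) = 783*(-14) = -10962)
(Y - 435728)*(w(J(3), L(-8, 10)) - 147760) = (-10962 - 435728)*(4*(-6) - 147760) = -446690*(-24 - 147760) = -446690*(-147784) = 66013634960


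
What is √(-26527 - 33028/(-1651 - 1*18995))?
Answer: I*√314073497929/3441 ≈ 162.87*I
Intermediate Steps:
√(-26527 - 33028/(-1651 - 1*18995)) = √(-26527 - 33028/(-1651 - 18995)) = √(-26527 - 33028/(-20646)) = √(-26527 - 33028*(-1)/20646) = √(-26527 - 1*(-16514/10323)) = √(-26527 + 16514/10323) = √(-273821707/10323) = I*√314073497929/3441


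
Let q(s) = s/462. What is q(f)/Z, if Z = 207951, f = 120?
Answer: 20/16012227 ≈ 1.2490e-6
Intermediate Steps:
q(s) = s/462 (q(s) = s*(1/462) = s/462)
q(f)/Z = ((1/462)*120)/207951 = (20/77)*(1/207951) = 20/16012227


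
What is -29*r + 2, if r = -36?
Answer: 1046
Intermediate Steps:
-29*r + 2 = -29*(-36) + 2 = 1044 + 2 = 1046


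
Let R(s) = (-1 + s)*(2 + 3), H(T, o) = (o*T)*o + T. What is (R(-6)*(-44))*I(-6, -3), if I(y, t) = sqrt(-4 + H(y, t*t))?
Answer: 6160*I*sqrt(31) ≈ 34297.0*I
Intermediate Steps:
H(T, o) = T + T*o**2 (H(T, o) = (T*o)*o + T = T*o**2 + T = T + T*o**2)
I(y, t) = sqrt(-4 + y*(1 + t**4)) (I(y, t) = sqrt(-4 + y*(1 + (t*t)**2)) = sqrt(-4 + y*(1 + (t**2)**2)) = sqrt(-4 + y*(1 + t**4)))
R(s) = -5 + 5*s (R(s) = (-1 + s)*5 = -5 + 5*s)
(R(-6)*(-44))*I(-6, -3) = ((-5 + 5*(-6))*(-44))*sqrt(-4 - 6*(1 + (-3)**4)) = ((-5 - 30)*(-44))*sqrt(-4 - 6*(1 + 81)) = (-35*(-44))*sqrt(-4 - 6*82) = 1540*sqrt(-4 - 492) = 1540*sqrt(-496) = 1540*(4*I*sqrt(31)) = 6160*I*sqrt(31)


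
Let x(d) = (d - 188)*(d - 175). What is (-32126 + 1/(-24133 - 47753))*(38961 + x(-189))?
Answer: -406892574533393/71886 ≈ -5.6602e+9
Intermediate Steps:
x(d) = (-188 + d)*(-175 + d)
(-32126 + 1/(-24133 - 47753))*(38961 + x(-189)) = (-32126 + 1/(-24133 - 47753))*(38961 + (32900 + (-189)² - 363*(-189))) = (-32126 + 1/(-71886))*(38961 + (32900 + 35721 + 68607)) = (-32126 - 1/71886)*(38961 + 137228) = -2309409637/71886*176189 = -406892574533393/71886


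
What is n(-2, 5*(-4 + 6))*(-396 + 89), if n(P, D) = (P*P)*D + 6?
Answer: -14122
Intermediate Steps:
n(P, D) = 6 + D*P**2 (n(P, D) = P**2*D + 6 = D*P**2 + 6 = 6 + D*P**2)
n(-2, 5*(-4 + 6))*(-396 + 89) = (6 + (5*(-4 + 6))*(-2)**2)*(-396 + 89) = (6 + (5*2)*4)*(-307) = (6 + 10*4)*(-307) = (6 + 40)*(-307) = 46*(-307) = -14122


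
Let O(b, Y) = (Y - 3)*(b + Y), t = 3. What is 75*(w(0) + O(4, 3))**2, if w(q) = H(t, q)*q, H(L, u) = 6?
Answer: 0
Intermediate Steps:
w(q) = 6*q
O(b, Y) = (-3 + Y)*(Y + b)
75*(w(0) + O(4, 3))**2 = 75*(6*0 + (3**2 - 3*3 - 3*4 + 3*4))**2 = 75*(0 + (9 - 9 - 12 + 12))**2 = 75*(0 + 0)**2 = 75*0**2 = 75*0 = 0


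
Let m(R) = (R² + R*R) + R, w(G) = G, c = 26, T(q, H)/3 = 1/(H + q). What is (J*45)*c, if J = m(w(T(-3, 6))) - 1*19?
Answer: -18720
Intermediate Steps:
T(q, H) = 3/(H + q)
m(R) = R + 2*R² (m(R) = (R² + R²) + R = 2*R² + R = R + 2*R²)
J = -16 (J = (3/(6 - 3))*(1 + 2*(3/(6 - 3))) - 1*19 = (3/3)*(1 + 2*(3/3)) - 19 = (3*(⅓))*(1 + 2*(3*(⅓))) - 19 = 1*(1 + 2*1) - 19 = 1*(1 + 2) - 19 = 1*3 - 19 = 3 - 19 = -16)
(J*45)*c = -16*45*26 = -720*26 = -18720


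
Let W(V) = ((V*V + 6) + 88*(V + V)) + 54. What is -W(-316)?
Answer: -44300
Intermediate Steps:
W(V) = 60 + V² + 176*V (W(V) = ((V² + 6) + 88*(2*V)) + 54 = ((6 + V²) + 176*V) + 54 = (6 + V² + 176*V) + 54 = 60 + V² + 176*V)
-W(-316) = -(60 + (-316)² + 176*(-316)) = -(60 + 99856 - 55616) = -1*44300 = -44300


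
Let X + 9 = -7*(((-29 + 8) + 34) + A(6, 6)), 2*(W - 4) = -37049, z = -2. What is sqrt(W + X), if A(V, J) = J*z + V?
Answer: I*sqrt(74314)/2 ≈ 136.3*I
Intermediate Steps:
W = -37041/2 (W = 4 + (1/2)*(-37049) = 4 - 37049/2 = -37041/2 ≈ -18521.)
A(V, J) = V - 2*J (A(V, J) = J*(-2) + V = -2*J + V = V - 2*J)
X = -58 (X = -9 - 7*(((-29 + 8) + 34) + (6 - 2*6)) = -9 - 7*((-21 + 34) + (6 - 12)) = -9 - 7*(13 - 6) = -9 - 7*7 = -9 - 49 = -58)
sqrt(W + X) = sqrt(-37041/2 - 58) = sqrt(-37157/2) = I*sqrt(74314)/2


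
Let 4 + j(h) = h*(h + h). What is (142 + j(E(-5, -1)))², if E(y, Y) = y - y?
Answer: 19044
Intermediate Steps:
E(y, Y) = 0
j(h) = -4 + 2*h² (j(h) = -4 + h*(h + h) = -4 + h*(2*h) = -4 + 2*h²)
(142 + j(E(-5, -1)))² = (142 + (-4 + 2*0²))² = (142 + (-4 + 2*0))² = (142 + (-4 + 0))² = (142 - 4)² = 138² = 19044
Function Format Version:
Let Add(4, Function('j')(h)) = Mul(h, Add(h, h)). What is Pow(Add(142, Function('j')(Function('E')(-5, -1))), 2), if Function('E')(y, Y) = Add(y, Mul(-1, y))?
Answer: 19044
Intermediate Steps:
Function('E')(y, Y) = 0
Function('j')(h) = Add(-4, Mul(2, Pow(h, 2))) (Function('j')(h) = Add(-4, Mul(h, Add(h, h))) = Add(-4, Mul(h, Mul(2, h))) = Add(-4, Mul(2, Pow(h, 2))))
Pow(Add(142, Function('j')(Function('E')(-5, -1))), 2) = Pow(Add(142, Add(-4, Mul(2, Pow(0, 2)))), 2) = Pow(Add(142, Add(-4, Mul(2, 0))), 2) = Pow(Add(142, Add(-4, 0)), 2) = Pow(Add(142, -4), 2) = Pow(138, 2) = 19044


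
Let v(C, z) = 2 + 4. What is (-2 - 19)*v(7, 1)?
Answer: -126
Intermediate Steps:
v(C, z) = 6
(-2 - 19)*v(7, 1) = (-2 - 19)*6 = -21*6 = -126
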